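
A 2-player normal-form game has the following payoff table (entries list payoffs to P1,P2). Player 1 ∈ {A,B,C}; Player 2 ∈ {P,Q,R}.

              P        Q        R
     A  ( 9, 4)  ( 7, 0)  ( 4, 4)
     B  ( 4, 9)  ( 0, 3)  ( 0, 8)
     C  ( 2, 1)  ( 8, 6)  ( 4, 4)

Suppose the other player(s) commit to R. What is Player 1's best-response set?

u_1(A vs R) = 4
u_1(B vs R) = 0
u_1(C vs R) = 4
max payoff 4 at {A,C}

argmax u_1 = {A,C}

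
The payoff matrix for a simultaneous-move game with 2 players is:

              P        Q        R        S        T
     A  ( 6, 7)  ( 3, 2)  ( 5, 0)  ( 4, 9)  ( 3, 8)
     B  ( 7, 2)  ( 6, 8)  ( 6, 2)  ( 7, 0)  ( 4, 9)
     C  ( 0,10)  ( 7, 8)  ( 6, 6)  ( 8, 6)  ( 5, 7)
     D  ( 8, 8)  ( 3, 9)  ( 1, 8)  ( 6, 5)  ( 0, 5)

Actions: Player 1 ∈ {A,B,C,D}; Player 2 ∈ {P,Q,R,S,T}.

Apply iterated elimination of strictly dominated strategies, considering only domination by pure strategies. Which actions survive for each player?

P1 drop A (B beats it: P:7>6 Q:6>3 R:6>5 S:7>4 T:4>3)
P2 drop R (Q beats it: B:8>2 C:8>6 D:9>8)
P2 drop S (P beats it: B:2>0 C:10>6 D:8>5)
P1→{B,C,D} P2→{P,Q,T}

Remaining: P1:{B,C,D} P2:{P,Q,T}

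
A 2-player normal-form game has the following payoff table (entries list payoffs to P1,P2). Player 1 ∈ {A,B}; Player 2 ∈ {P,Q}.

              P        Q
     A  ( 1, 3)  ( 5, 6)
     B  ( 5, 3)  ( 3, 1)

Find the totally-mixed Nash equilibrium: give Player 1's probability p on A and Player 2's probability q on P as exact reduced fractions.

p=2/5, q=1/3

P1 indiff ⇒ q·1+(1-q)·5 = q·5+(1-q)·3 ⇒ q(-4) = (1-q)(-2) ⇒ q = 1/3
P2 indiff ⇒ p·3+(1-p)·3 = p·6+(1-p)·1 ⇒ p(-3) = (1-p)(-2) ⇒ p = 2/5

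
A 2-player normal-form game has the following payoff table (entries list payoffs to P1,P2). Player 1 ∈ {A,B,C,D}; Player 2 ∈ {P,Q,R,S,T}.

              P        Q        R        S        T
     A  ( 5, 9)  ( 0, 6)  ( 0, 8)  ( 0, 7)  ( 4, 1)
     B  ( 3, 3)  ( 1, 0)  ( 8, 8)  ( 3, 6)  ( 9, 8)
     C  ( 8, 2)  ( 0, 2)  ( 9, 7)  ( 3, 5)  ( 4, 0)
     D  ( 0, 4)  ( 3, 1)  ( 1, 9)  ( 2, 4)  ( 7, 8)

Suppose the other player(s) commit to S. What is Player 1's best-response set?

P1 best: {B,C}

u_1(A vs S) = 0
u_1(B vs S) = 3
u_1(C vs S) = 3
u_1(D vs S) = 2
max payoff 3 at {B,C}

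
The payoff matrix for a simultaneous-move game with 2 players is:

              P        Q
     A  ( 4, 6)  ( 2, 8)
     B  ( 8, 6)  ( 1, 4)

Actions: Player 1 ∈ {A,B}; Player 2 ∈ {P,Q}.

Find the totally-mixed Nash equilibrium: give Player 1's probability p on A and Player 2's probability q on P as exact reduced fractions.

P1 mixes 1/2 on A; P2 mixes 1/5 on P

P1 indiff ⇒ q·4+(1-q)·2 = q·8+(1-q)·1 ⇒ q(-4) = (1-q)(-1) ⇒ q = 1/5
P2 indiff ⇒ p·6+(1-p)·6 = p·8+(1-p)·4 ⇒ p(-2) = (1-p)(-2) ⇒ p = 1/2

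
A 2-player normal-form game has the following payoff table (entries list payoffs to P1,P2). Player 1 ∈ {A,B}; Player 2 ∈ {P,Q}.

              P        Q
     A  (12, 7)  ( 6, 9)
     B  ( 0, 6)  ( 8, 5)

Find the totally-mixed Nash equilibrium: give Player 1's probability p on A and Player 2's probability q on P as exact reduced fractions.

P1 mixes 1/3 on A; P2 mixes 1/7 on P

P1 indiff ⇒ q·12+(1-q)·6 = q·0+(1-q)·8 ⇒ q(12) = (1-q)(2) ⇒ q = 1/7
P2 indiff ⇒ p·7+(1-p)·6 = p·9+(1-p)·5 ⇒ p(-2) = (1-p)(-1) ⇒ p = 1/3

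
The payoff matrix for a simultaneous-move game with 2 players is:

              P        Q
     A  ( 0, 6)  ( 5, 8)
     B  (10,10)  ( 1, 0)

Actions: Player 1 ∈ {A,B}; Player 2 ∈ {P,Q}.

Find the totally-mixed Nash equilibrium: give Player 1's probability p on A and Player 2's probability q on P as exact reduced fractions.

P1 indiff ⇒ q·0+(1-q)·5 = q·10+(1-q)·1 ⇒ q(-10) = (1-q)(-4) ⇒ q = 2/7
P2 indiff ⇒ p·6+(1-p)·10 = p·8+(1-p)·0 ⇒ p(-2) = (1-p)(-10) ⇒ p = 5/6

p=5/6, q=2/7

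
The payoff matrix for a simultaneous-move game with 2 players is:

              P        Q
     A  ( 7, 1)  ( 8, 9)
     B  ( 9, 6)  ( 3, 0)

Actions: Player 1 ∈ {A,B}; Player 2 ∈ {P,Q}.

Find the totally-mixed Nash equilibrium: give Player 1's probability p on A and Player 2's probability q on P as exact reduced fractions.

p=3/7, q=5/7

P1 indiff ⇒ q·7+(1-q)·8 = q·9+(1-q)·3 ⇒ q(-2) = (1-q)(-5) ⇒ q = 5/7
P2 indiff ⇒ p·1+(1-p)·6 = p·9+(1-p)·0 ⇒ p(-8) = (1-p)(-6) ⇒ p = 3/7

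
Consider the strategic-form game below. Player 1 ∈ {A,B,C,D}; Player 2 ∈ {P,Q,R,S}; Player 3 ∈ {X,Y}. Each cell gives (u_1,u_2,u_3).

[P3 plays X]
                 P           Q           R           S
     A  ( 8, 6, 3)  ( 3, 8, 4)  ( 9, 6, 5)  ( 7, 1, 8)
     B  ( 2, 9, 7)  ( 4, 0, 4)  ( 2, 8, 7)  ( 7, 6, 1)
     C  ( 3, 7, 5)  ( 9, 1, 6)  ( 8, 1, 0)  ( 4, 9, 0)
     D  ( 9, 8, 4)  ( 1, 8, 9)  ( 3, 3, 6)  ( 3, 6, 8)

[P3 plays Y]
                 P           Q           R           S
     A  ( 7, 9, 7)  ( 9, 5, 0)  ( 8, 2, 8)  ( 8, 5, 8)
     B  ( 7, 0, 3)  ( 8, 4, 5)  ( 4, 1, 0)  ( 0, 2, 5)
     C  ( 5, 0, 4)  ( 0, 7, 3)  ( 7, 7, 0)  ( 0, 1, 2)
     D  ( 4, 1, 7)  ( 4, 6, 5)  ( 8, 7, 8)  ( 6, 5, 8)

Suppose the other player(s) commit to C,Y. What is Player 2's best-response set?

argmax u_2 = {Q,R}

u_2(P vs C,Y) = 0
u_2(Q vs C,Y) = 7
u_2(R vs C,Y) = 7
u_2(S vs C,Y) = 1
max payoff 7 at {Q,R}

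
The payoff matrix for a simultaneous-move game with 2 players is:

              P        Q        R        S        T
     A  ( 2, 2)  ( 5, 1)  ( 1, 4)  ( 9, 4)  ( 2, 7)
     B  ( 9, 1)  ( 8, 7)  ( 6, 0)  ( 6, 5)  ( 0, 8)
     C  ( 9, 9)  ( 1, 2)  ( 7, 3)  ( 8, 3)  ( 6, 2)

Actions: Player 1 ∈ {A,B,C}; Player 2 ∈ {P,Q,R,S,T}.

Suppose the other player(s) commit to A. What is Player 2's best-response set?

u_2(P vs A) = 2
u_2(Q vs A) = 1
u_2(R vs A) = 4
u_2(S vs A) = 4
u_2(T vs A) = 7
max payoff 7 at {T}

argmax u_2 = {T}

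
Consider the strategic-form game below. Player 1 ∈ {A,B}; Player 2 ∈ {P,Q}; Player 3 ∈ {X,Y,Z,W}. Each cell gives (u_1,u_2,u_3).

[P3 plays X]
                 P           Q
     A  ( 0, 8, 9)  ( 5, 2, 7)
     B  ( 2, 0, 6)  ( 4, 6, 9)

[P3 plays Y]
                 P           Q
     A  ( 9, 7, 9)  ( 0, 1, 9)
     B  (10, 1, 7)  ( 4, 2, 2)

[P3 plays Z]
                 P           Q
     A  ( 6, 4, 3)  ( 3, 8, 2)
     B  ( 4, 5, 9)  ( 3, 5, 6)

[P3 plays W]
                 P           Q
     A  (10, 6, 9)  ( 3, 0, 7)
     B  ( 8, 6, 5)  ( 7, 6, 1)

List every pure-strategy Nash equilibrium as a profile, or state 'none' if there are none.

(A,P,X): not NE [P1→B gives 2>0]
(A,P,Y): not NE [P1→B gives 10>9]
(A,P,Z): not NE [P2→Q gives 8>4; P3→W gives 9>3]
(A,P,W): NE
(A,Q,X): not NE [P2→P gives 8>2; P3→Y gives 9>7]
(A,Q,Y): not NE [P1→B gives 4>0; P2→P gives 7>1]
(A,Q,Z): not NE [P3→Y gives 9>2]
(A,Q,W): not NE [P1→B gives 7>3; P2→P gives 6>0; P3→Y gives 9>7]
(B,P,X): not NE [P2→Q gives 6>0; P3→Z gives 9>6]
(B,P,Y): not NE [P2→Q gives 2>1; P3→Z gives 9>7]
(B,P,Z): not NE [P1→A gives 6>4]
(B,P,W): not NE [P1→A gives 10>8; P3→Z gives 9>5]
(B,Q,X): not NE [P1→A gives 5>4]
(B,Q,Y): not NE [P3→X gives 9>2]
(B,Q,Z): not NE [P3→X gives 9>6]
(B,Q,W): not NE [P3→X gives 9>1]

PSNE = {(A,P,W)}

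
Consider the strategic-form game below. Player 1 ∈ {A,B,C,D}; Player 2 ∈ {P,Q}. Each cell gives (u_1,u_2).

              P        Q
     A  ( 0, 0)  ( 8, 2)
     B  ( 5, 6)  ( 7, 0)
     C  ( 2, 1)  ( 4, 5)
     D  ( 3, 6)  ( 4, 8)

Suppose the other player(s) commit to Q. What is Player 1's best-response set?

argmax u_1 = {A}

u_1(A vs Q) = 8
u_1(B vs Q) = 7
u_1(C vs Q) = 4
u_1(D vs Q) = 4
max payoff 8 at {A}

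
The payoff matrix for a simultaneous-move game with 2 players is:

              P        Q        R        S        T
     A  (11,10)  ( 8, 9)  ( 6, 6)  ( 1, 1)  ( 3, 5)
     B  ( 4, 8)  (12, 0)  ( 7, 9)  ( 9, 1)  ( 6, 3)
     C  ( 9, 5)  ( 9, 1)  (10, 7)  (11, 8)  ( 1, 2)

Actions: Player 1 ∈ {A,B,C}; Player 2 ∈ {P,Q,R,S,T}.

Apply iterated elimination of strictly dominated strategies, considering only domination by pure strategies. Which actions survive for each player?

P2 drop Q (P beats it: A:10>9 B:8>0 C:5>1)
P2 drop T (P beats it: A:10>5 B:8>3 C:5>2)
P1 drop B (C beats it: P:9>4 R:10>7 S:11>9)
P1→{A,C} P2→{P,R,S}

IESDS → P1:{A,C} P2:{P,R,S}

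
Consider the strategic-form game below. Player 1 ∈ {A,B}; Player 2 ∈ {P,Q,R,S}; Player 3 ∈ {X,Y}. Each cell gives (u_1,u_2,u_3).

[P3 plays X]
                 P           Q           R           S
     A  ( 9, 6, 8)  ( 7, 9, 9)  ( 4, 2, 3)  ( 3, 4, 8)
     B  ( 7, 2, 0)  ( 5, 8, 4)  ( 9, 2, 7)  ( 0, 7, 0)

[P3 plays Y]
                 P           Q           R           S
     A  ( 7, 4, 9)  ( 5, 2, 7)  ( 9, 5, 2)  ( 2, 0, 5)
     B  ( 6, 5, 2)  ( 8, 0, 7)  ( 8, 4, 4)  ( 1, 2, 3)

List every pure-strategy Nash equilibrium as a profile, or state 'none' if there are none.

(A,P,X): not NE [P2→Q gives 9>6; P3→Y gives 9>8]
(A,P,Y): not NE [P2→R gives 5>4]
(A,Q,X): NE
(A,Q,Y): not NE [P1→B gives 8>5; P2→R gives 5>2; P3→X gives 9>7]
(A,R,X): not NE [P1→B gives 9>4; P2→Q gives 9>2]
(A,R,Y): not NE [P3→X gives 3>2]
(A,S,X): not NE [P2→Q gives 9>4]
(A,S,Y): not NE [P2→R gives 5>0; P3→X gives 8>5]
(B,P,X): not NE [P1→A gives 9>7; P2→Q gives 8>2; P3→Y gives 2>0]
(B,P,Y): not NE [P1→A gives 7>6]
(B,Q,X): not NE [P1→A gives 7>5; P3→Y gives 7>4]
(B,Q,Y): not NE [P2→P gives 5>0]
(B,R,X): not NE [P2→Q gives 8>2]
(B,R,Y): not NE [P1→A gives 9>8; P2→P gives 5>4; P3→X gives 7>4]
(B,S,X): not NE [P1→A gives 3>0; P2→Q gives 8>7; P3→Y gives 3>0]
(B,S,Y): not NE [P1→A gives 2>1; P2→P gives 5>2]

NE set: (A,Q,X)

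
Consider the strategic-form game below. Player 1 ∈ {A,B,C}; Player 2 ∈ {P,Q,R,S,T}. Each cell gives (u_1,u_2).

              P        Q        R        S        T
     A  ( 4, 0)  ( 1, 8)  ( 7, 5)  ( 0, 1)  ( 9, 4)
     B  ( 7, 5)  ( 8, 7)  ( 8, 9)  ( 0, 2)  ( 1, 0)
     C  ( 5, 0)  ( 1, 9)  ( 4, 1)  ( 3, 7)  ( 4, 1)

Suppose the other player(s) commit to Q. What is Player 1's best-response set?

argmax u_1 = {B}

u_1(A vs Q) = 1
u_1(B vs Q) = 8
u_1(C vs Q) = 1
max payoff 8 at {B}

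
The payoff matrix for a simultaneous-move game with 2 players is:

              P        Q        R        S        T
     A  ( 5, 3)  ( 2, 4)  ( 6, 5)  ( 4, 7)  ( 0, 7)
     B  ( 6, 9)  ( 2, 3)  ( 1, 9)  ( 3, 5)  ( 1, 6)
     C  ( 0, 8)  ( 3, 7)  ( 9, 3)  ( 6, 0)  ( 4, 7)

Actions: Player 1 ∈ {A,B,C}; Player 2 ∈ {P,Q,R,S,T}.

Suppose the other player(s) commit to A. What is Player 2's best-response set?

BR_2 = {S,T}

u_2(P vs A) = 3
u_2(Q vs A) = 4
u_2(R vs A) = 5
u_2(S vs A) = 7
u_2(T vs A) = 7
max payoff 7 at {S,T}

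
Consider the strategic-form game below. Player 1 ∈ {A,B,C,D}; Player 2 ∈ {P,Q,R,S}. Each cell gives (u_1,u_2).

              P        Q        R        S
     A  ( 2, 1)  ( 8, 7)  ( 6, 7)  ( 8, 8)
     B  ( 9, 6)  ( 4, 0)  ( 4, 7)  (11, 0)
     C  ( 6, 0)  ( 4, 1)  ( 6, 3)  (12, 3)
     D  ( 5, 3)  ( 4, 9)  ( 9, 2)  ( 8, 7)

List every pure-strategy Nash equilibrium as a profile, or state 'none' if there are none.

Nash profiles: (C,S)

(A,P): not NE [P1→B gives 9>2; P2→S gives 8>1]
(A,Q): not NE [P2→S gives 8>7]
(A,R): not NE [P1→D gives 9>6; P2→S gives 8>7]
(A,S): not NE [P1→C gives 12>8]
(B,P): not NE [P2→R gives 7>6]
(B,Q): not NE [P1→A gives 8>4; P2→R gives 7>0]
(B,R): not NE [P1→D gives 9>4]
(B,S): not NE [P1→C gives 12>11; P2→R gives 7>0]
(C,P): not NE [P1→B gives 9>6; P2→S gives 3>0]
(C,Q): not NE [P1→A gives 8>4; P2→S gives 3>1]
(C,R): not NE [P1→D gives 9>6]
(C,S): NE
(D,P): not NE [P1→B gives 9>5; P2→Q gives 9>3]
(D,Q): not NE [P1→A gives 8>4]
(D,R): not NE [P2→Q gives 9>2]
(D,S): not NE [P1→C gives 12>8; P2→Q gives 9>7]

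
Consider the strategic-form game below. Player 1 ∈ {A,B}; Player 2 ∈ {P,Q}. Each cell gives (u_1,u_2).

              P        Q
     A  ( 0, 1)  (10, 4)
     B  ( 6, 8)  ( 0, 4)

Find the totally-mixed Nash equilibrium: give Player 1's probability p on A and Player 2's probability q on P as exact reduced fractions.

(p,q) = (4/7, 5/8)

P1 indiff ⇒ q·0+(1-q)·10 = q·6+(1-q)·0 ⇒ q(-6) = (1-q)(-10) ⇒ q = 5/8
P2 indiff ⇒ p·1+(1-p)·8 = p·4+(1-p)·4 ⇒ p(-3) = (1-p)(-4) ⇒ p = 4/7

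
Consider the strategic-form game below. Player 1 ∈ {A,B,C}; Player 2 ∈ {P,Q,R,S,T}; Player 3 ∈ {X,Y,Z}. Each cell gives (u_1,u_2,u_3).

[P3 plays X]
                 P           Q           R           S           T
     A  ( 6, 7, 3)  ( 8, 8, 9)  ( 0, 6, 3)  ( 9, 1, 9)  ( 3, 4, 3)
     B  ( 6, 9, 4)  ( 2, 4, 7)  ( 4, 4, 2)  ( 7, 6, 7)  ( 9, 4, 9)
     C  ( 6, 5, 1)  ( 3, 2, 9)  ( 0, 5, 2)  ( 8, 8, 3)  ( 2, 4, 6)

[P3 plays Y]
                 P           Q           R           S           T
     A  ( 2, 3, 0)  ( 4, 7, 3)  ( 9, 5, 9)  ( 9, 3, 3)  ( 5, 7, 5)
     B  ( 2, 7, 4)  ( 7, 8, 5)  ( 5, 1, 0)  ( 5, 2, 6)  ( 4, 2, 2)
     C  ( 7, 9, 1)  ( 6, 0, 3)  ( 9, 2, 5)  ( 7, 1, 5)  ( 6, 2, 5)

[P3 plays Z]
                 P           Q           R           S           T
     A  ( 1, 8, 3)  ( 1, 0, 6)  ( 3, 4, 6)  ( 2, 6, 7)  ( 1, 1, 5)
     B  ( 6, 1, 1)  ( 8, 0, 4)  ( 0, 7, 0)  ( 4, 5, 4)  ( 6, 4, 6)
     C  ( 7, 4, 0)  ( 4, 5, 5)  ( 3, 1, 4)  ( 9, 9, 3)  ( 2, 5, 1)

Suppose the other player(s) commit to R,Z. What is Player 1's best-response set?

u_1(A vs R,Z) = 3
u_1(B vs R,Z) = 0
u_1(C vs R,Z) = 3
max payoff 3 at {A,C}

argmax u_1 = {A,C}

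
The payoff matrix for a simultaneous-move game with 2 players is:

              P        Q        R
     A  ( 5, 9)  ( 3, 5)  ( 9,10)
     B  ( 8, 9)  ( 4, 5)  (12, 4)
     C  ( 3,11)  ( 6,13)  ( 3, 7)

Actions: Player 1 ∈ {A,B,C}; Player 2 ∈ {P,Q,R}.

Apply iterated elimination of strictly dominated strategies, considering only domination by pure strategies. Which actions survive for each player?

P1 drop A (B beats it: P:8>5 Q:4>3 R:12>9)
P2 drop R (P beats it: B:9>4 C:11>7)
P1→{B,C} P2→{P,Q}

Remaining: P1:{B,C} P2:{P,Q}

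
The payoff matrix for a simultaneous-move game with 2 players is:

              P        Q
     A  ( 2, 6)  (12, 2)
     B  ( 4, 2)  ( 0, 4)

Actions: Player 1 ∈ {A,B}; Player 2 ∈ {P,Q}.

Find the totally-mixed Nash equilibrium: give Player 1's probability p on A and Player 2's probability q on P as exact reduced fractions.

(p,q) = (1/3, 6/7)

P1 indiff ⇒ q·2+(1-q)·12 = q·4+(1-q)·0 ⇒ q(-2) = (1-q)(-12) ⇒ q = 6/7
P2 indiff ⇒ p·6+(1-p)·2 = p·2+(1-p)·4 ⇒ p(4) = (1-p)(2) ⇒ p = 1/3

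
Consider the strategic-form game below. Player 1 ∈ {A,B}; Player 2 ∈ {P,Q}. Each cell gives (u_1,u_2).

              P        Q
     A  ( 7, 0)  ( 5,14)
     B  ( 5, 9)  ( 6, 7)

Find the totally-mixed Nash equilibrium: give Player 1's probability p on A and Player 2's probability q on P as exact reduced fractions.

P1 mixes 1/8 on A; P2 mixes 1/3 on P

P1 indiff ⇒ q·7+(1-q)·5 = q·5+(1-q)·6 ⇒ q(2) = (1-q)(1) ⇒ q = 1/3
P2 indiff ⇒ p·0+(1-p)·9 = p·14+(1-p)·7 ⇒ p(-14) = (1-p)(-2) ⇒ p = 1/8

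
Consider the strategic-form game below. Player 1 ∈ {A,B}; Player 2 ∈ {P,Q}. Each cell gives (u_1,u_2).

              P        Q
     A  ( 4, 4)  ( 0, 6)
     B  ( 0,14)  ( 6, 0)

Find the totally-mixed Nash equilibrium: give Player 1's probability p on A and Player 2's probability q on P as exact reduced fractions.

P1 indiff ⇒ q·4+(1-q)·0 = q·0+(1-q)·6 ⇒ q(4) = (1-q)(6) ⇒ q = 3/5
P2 indiff ⇒ p·4+(1-p)·14 = p·6+(1-p)·0 ⇒ p(-2) = (1-p)(-14) ⇒ p = 7/8

p=7/8, q=3/5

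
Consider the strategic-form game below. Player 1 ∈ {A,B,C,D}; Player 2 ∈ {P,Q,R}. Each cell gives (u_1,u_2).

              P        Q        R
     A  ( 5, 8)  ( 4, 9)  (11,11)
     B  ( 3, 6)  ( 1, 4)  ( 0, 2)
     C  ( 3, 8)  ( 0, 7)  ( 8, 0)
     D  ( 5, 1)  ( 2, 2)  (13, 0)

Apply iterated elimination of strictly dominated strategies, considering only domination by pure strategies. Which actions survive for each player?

P1 drop B (A beats it: P:5>3 Q:4>1 R:11>0)
P1 drop C (A beats it: P:5>3 Q:4>0 R:11>8)
P2 drop P (Q beats it: A:9>8 D:2>1)
P1→{A,D} P2→{Q,R}

IESDS → P1:{A,D} P2:{Q,R}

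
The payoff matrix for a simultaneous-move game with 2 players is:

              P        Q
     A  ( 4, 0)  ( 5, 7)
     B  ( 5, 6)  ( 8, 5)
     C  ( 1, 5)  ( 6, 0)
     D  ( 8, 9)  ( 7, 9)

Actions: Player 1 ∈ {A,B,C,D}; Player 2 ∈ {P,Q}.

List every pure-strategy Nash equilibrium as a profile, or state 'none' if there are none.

Nash profiles: (D,P)

(A,P): not NE [P1→D gives 8>4; P2→Q gives 7>0]
(A,Q): not NE [P1→B gives 8>5]
(B,P): not NE [P1→D gives 8>5]
(B,Q): not NE [P2→P gives 6>5]
(C,P): not NE [P1→D gives 8>1]
(C,Q): not NE [P1→B gives 8>6; P2→P gives 5>0]
(D,P): NE
(D,Q): not NE [P1→B gives 8>7]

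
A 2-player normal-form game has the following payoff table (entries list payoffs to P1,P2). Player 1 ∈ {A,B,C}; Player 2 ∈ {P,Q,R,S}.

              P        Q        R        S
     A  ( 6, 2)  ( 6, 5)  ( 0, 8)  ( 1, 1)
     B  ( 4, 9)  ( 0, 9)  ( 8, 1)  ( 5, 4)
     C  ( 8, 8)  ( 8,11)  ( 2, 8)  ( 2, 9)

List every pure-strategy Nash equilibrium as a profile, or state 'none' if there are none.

(A,P): not NE [P1→C gives 8>6; P2→R gives 8>2]
(A,Q): not NE [P1→C gives 8>6; P2→R gives 8>5]
(A,R): not NE [P1→B gives 8>0]
(A,S): not NE [P1→B gives 5>1; P2→R gives 8>1]
(B,P): not NE [P1→C gives 8>4]
(B,Q): not NE [P1→C gives 8>0]
(B,R): not NE [P2→Q gives 9>1]
(B,S): not NE [P2→Q gives 9>4]
(C,P): not NE [P2→Q gives 11>8]
(C,Q): NE
(C,R): not NE [P1→B gives 8>2; P2→Q gives 11>8]
(C,S): not NE [P1→B gives 5>2; P2→Q gives 11>9]

PSNE = {(C,Q)}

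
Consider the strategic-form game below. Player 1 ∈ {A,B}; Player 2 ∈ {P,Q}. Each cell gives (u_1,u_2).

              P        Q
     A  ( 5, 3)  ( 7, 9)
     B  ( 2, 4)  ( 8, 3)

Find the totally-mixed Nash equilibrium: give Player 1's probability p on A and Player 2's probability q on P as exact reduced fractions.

P1 indiff ⇒ q·5+(1-q)·7 = q·2+(1-q)·8 ⇒ q(3) = (1-q)(1) ⇒ q = 1/4
P2 indiff ⇒ p·3+(1-p)·4 = p·9+(1-p)·3 ⇒ p(-6) = (1-p)(-1) ⇒ p = 1/7

(p,q) = (1/7, 1/4)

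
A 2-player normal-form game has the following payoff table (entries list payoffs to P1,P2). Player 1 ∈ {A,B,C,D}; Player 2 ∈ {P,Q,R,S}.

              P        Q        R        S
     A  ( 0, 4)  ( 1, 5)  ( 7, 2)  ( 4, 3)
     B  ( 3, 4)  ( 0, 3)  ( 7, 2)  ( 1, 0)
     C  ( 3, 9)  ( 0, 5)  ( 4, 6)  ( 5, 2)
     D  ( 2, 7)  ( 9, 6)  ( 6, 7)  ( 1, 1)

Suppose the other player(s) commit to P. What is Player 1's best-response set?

BR_1 = {B,C}

u_1(A vs P) = 0
u_1(B vs P) = 3
u_1(C vs P) = 3
u_1(D vs P) = 2
max payoff 3 at {B,C}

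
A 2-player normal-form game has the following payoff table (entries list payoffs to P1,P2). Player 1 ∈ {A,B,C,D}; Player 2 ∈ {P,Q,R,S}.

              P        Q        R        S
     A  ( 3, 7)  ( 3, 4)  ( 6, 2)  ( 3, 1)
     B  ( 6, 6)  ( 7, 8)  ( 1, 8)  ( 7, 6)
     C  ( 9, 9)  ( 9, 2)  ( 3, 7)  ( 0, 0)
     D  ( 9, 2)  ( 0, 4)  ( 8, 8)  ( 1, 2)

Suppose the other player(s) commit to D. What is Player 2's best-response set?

u_2(P vs D) = 2
u_2(Q vs D) = 4
u_2(R vs D) = 8
u_2(S vs D) = 2
max payoff 8 at {R}

BR_2 = {R}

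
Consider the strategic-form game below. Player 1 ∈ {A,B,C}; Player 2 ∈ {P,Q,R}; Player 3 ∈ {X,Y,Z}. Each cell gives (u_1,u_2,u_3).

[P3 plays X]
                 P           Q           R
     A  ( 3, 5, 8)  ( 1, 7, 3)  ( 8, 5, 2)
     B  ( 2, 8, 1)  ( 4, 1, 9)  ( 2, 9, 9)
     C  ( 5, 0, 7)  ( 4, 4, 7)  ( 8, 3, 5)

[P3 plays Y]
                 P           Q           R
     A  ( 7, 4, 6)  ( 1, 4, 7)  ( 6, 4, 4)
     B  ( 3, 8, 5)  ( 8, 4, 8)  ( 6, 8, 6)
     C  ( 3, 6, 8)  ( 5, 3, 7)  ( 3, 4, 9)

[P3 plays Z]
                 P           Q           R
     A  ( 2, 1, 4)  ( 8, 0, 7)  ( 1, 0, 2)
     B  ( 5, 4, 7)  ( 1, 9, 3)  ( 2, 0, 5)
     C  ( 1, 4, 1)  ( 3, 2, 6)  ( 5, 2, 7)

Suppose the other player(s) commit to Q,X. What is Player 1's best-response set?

BR_1 = {B,C}

u_1(A vs Q,X) = 1
u_1(B vs Q,X) = 4
u_1(C vs Q,X) = 4
max payoff 4 at {B,C}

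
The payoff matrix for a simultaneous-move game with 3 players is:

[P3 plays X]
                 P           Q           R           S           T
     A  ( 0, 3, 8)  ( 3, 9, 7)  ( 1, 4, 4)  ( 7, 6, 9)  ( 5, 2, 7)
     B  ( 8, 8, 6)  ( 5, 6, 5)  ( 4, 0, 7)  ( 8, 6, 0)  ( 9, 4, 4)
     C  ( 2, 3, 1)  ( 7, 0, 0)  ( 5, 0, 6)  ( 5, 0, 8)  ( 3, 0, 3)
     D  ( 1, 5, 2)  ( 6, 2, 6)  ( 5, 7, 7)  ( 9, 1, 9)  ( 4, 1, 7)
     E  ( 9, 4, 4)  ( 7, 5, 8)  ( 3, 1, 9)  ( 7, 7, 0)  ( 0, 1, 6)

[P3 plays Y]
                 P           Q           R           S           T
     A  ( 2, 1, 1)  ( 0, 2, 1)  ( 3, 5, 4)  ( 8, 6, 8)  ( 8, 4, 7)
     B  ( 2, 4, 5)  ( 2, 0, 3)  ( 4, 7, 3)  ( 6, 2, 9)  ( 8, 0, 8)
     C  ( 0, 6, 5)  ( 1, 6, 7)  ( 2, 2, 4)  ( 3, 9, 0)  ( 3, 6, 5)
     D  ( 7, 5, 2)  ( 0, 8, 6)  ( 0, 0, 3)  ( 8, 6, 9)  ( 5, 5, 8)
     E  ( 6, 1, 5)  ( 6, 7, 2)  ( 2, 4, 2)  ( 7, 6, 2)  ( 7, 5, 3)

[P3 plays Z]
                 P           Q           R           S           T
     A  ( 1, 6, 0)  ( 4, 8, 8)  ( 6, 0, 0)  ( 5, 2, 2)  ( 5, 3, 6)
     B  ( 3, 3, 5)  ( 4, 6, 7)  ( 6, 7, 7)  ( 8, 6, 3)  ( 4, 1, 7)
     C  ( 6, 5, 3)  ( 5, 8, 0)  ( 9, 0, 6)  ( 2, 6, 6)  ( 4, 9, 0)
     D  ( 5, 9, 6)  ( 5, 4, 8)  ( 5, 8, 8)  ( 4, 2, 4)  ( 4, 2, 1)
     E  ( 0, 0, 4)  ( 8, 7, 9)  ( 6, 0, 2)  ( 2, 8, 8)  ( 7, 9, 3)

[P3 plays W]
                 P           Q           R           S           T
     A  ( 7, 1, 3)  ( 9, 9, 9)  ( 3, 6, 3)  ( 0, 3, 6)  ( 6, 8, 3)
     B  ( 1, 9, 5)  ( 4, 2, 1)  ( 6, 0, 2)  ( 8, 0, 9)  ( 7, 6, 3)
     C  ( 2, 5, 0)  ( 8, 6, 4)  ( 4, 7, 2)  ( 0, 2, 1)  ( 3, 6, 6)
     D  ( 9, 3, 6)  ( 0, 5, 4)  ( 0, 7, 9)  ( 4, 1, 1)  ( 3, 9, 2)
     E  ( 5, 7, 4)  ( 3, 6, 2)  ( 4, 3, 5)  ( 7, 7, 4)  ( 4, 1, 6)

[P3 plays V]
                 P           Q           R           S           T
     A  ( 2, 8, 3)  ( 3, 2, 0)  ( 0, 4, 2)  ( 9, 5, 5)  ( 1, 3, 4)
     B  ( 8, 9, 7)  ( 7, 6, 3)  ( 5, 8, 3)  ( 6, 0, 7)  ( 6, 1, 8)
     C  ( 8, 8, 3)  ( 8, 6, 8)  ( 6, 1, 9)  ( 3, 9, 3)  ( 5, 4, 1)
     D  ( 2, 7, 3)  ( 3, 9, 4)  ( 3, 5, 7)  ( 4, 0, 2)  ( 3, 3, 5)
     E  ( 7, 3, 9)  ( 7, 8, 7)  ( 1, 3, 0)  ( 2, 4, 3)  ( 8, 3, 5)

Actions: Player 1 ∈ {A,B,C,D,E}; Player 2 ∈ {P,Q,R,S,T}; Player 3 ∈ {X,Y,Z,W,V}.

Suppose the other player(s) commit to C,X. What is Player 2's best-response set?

argmax u_2 = {P}

u_2(P vs C,X) = 3
u_2(Q vs C,X) = 0
u_2(R vs C,X) = 0
u_2(S vs C,X) = 0
u_2(T vs C,X) = 0
max payoff 3 at {P}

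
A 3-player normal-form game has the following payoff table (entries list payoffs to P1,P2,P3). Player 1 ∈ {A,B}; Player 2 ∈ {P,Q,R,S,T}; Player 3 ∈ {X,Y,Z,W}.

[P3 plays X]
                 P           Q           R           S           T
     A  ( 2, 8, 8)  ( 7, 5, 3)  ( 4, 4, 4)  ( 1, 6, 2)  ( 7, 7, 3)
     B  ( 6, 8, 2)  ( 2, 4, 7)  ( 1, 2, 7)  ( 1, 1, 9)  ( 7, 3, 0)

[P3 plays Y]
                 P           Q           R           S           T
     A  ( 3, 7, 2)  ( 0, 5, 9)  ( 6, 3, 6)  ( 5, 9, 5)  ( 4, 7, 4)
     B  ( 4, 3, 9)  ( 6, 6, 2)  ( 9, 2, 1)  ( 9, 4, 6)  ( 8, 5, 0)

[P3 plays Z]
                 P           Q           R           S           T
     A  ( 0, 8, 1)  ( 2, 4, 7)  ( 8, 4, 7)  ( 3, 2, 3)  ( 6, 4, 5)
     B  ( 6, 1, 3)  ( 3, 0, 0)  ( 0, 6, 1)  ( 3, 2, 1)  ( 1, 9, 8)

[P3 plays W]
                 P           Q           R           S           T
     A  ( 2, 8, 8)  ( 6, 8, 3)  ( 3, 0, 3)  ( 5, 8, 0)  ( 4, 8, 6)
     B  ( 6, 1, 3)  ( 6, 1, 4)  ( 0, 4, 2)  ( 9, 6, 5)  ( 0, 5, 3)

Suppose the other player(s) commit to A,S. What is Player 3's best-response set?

u_3(X vs A,S) = 2
u_3(Y vs A,S) = 5
u_3(Z vs A,S) = 3
u_3(W vs A,S) = 0
max payoff 5 at {Y}

P3 best: {Y}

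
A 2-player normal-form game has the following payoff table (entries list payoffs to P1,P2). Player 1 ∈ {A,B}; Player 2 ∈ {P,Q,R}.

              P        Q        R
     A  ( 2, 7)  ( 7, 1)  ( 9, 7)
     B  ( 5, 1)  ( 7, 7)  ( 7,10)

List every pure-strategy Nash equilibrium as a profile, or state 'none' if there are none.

Nash profiles: (A,R)

(A,P): not NE [P1→B gives 5>2]
(A,Q): not NE [P2→R gives 7>1]
(A,R): NE
(B,P): not NE [P2→R gives 10>1]
(B,Q): not NE [P2→R gives 10>7]
(B,R): not NE [P1→A gives 9>7]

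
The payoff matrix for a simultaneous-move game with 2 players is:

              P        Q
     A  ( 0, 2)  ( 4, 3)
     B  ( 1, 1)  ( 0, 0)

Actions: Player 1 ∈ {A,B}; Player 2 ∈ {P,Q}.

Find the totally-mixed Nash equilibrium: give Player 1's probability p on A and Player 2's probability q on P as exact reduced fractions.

P1 mixes 1/2 on A; P2 mixes 4/5 on P

P1 indiff ⇒ q·0+(1-q)·4 = q·1+(1-q)·0 ⇒ q(-1) = (1-q)(-4) ⇒ q = 4/5
P2 indiff ⇒ p·2+(1-p)·1 = p·3+(1-p)·0 ⇒ p(-1) = (1-p)(-1) ⇒ p = 1/2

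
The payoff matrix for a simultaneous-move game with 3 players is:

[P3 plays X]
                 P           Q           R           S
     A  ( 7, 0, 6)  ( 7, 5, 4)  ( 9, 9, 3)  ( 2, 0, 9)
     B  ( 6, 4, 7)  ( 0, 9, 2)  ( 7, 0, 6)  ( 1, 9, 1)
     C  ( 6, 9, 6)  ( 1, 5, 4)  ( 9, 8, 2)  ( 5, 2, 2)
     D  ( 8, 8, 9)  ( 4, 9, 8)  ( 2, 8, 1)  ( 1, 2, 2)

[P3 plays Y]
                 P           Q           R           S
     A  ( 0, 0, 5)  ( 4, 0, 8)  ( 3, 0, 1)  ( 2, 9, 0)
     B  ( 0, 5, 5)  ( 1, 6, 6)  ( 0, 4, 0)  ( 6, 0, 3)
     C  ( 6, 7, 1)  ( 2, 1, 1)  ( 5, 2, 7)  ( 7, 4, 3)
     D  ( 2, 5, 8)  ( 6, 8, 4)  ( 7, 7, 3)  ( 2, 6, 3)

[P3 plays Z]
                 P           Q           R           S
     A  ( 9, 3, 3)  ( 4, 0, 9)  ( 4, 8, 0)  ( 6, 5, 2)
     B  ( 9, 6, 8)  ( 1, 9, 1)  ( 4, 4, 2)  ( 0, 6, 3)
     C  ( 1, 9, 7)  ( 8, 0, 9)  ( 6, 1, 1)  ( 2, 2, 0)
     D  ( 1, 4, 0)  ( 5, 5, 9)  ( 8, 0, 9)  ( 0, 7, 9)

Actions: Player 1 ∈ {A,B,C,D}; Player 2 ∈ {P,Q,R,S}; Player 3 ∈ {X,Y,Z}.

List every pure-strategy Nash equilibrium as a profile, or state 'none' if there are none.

(A,P,X): not NE [P1→D gives 8>7; P2→R gives 9>0]
(A,P,Y): not NE [P1→C gives 6>0; P2→S gives 9>0; P3→X gives 6>5]
(A,P,Z): not NE [P2→R gives 8>3; P3→X gives 6>3]
(A,Q,X): not NE [P2→R gives 9>5; P3→Z gives 9>4]
(A,Q,Y): not NE [P1→D gives 6>4; P2→S gives 9>0; P3→Z gives 9>8]
(A,Q,Z): not NE [P1→C gives 8>4; P2→R gives 8>0]
(A,R,X): NE
(A,R,Y): not NE [P1→D gives 7>3; P2→S gives 9>0; P3→X gives 3>1]
(A,R,Z): not NE [P1→D gives 8>4; P3→X gives 3>0]
(A,S,X): not NE [P1→C gives 5>2; P2→R gives 9>0]
(A,S,Y): not NE [P1→C gives 7>2; P3→X gives 9>0]
(A,S,Z): not NE [P2→R gives 8>5; P3→X gives 9>2]
(B,P,X): not NE [P1→D gives 8>6; P2→S gives 9>4; P3→Z gives 8>7]
(B,P,Y): not NE [P1→C gives 6>0; P2→Q gives 6>5; P3→Z gives 8>5]
(B,P,Z): not NE [P2→Q gives 9>6]
(B,Q,X): not NE [P1→A gives 7>0; P3→Y gives 6>2]
(B,Q,Y): not NE [P1→D gives 6>1]
(B,Q,Z): not NE [P1→C gives 8>1; P3→Y gives 6>1]
(B,R,X): not NE [P1→C gives 9>7; P2→S gives 9>0]
(B,R,Y): not NE [P1→D gives 7>0; P2→Q gives 6>4; P3→X gives 6>0]
(B,R,Z): not NE [P1→D gives 8>4; P2→Q gives 9>4; P3→X gives 6>2]
(B,S,X): not NE [P1→C gives 5>1; P3→Z gives 3>1]
(B,S,Y): not NE [P1→C gives 7>6; P2→Q gives 6>0]
(B,S,Z): not NE [P1→A gives 6>0; P2→Q gives 9>6]
(C,P,X): not NE [P1→D gives 8>6; P3→Z gives 7>6]
(C,P,Y): not NE [P3→Z gives 7>1]
(C,P,Z): not NE [P1→B gives 9>1]
(C,Q,X): not NE [P1→A gives 7>1; P2→P gives 9>5; P3→Z gives 9>4]
(C,Q,Y): not NE [P1→D gives 6>2; P2→P gives 7>1; P3→Z gives 9>1]
(C,Q,Z): not NE [P2→P gives 9>0]
(C,R,X): not NE [P2→P gives 9>8; P3→Y gives 7>2]
(C,R,Y): not NE [P1→D gives 7>5; P2→P gives 7>2]
(C,R,Z): not NE [P1→D gives 8>6; P2→P gives 9>1; P3→Y gives 7>1]
(C,S,X): not NE [P2→P gives 9>2; P3→Y gives 3>2]
(C,S,Y): not NE [P2→P gives 7>4]
(C,S,Z): not NE [P1→A gives 6>2; P2→P gives 9>2; P3→Y gives 3>0]
(D,P,X): not NE [P2→Q gives 9>8]
(D,P,Y): not NE [P1→C gives 6>2; P2→Q gives 8>5; P3→X gives 9>8]
(D,P,Z): not NE [P1→B gives 9>1; P2→S gives 7>4; P3→X gives 9>0]
(D,Q,X): not NE [P1→A gives 7>4; P3→Z gives 9>8]
(D,Q,Y): not NE [P3→Z gives 9>4]
(D,Q,Z): not NE [P1→C gives 8>5; P2→S gives 7>5]
(D,R,X): not NE [P1→C gives 9>2; P2→Q gives 9>8; P3→Z gives 9>1]
(D,R,Y): not NE [P2→Q gives 8>7; P3→Z gives 9>3]
(D,R,Z): not NE [P2→S gives 7>0]
(D,S,X): not NE [P1→C gives 5>1; P2→Q gives 9>2; P3→Z gives 9>2]
(D,S,Y): not NE [P1→C gives 7>2; P2→Q gives 8>6; P3→Z gives 9>3]
(D,S,Z): not NE [P1→A gives 6>0]

NE set: (A,R,X)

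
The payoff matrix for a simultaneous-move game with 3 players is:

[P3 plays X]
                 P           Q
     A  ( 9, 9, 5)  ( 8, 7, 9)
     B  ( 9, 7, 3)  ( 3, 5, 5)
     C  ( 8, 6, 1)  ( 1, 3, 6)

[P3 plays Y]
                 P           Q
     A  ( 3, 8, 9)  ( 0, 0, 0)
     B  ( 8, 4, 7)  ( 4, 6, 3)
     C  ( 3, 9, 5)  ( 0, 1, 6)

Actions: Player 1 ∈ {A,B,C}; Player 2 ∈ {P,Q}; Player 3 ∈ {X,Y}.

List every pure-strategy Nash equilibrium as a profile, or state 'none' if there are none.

PSNE: ∅

(A,P,X): not NE [P3→Y gives 9>5]
(A,P,Y): not NE [P1→B gives 8>3]
(A,Q,X): not NE [P2→P gives 9>7]
(A,Q,Y): not NE [P1→B gives 4>0; P2→P gives 8>0; P3→X gives 9>0]
(B,P,X): not NE [P3→Y gives 7>3]
(B,P,Y): not NE [P2→Q gives 6>4]
(B,Q,X): not NE [P1→A gives 8>3; P2→P gives 7>5]
(B,Q,Y): not NE [P3→X gives 5>3]
(C,P,X): not NE [P1→B gives 9>8; P3→Y gives 5>1]
(C,P,Y): not NE [P1→B gives 8>3]
(C,Q,X): not NE [P1→A gives 8>1; P2→P gives 6>3]
(C,Q,Y): not NE [P1→B gives 4>0; P2→P gives 9>1]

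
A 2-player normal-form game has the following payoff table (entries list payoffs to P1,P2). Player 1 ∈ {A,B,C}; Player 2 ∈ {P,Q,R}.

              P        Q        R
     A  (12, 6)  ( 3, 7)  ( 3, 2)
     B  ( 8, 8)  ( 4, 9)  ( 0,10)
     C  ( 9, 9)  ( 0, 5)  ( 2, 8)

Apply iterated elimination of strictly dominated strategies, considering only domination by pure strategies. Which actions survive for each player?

Survivors P1:{A,B} P2:{Q,R}

P1 drop C (A beats it: P:12>9 Q:3>0 R:3>2)
P2 drop P (Q beats it: A:7>6 B:9>8)
P1→{A,B} P2→{Q,R}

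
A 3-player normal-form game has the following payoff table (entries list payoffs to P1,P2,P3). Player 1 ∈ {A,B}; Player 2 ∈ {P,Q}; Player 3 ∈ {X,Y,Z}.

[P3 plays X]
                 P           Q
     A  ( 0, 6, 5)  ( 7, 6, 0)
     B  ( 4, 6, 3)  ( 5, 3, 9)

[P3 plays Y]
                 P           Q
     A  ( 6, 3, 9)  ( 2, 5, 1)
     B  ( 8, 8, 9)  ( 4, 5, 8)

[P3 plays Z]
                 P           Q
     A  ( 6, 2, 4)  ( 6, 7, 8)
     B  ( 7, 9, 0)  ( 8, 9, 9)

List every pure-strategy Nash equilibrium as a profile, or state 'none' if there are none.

(A,P,X): not NE [P1→B gives 4>0; P3→Y gives 9>5]
(A,P,Y): not NE [P1→B gives 8>6; P2→Q gives 5>3]
(A,P,Z): not NE [P1→B gives 7>6; P2→Q gives 7>2; P3→Y gives 9>4]
(A,Q,X): not NE [P3→Z gives 8>0]
(A,Q,Y): not NE [P1→B gives 4>2; P3→Z gives 8>1]
(A,Q,Z): not NE [P1→B gives 8>6]
(B,P,X): not NE [P3→Y gives 9>3]
(B,P,Y): NE
(B,P,Z): not NE [P3→Y gives 9>0]
(B,Q,X): not NE [P1→A gives 7>5; P2→P gives 6>3]
(B,Q,Y): not NE [P2→P gives 8>5; P3→Z gives 9>8]
(B,Q,Z): NE

NE set: (B,P,Y), (B,Q,Z)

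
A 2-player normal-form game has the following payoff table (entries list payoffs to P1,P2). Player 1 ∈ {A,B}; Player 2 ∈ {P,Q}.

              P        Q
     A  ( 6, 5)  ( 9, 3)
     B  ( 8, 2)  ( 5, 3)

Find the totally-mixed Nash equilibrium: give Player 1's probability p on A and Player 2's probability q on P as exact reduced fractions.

P1 indiff ⇒ q·6+(1-q)·9 = q·8+(1-q)·5 ⇒ q(-2) = (1-q)(-4) ⇒ q = 2/3
P2 indiff ⇒ p·5+(1-p)·2 = p·3+(1-p)·3 ⇒ p(2) = (1-p)(1) ⇒ p = 1/3

p=1/3, q=2/3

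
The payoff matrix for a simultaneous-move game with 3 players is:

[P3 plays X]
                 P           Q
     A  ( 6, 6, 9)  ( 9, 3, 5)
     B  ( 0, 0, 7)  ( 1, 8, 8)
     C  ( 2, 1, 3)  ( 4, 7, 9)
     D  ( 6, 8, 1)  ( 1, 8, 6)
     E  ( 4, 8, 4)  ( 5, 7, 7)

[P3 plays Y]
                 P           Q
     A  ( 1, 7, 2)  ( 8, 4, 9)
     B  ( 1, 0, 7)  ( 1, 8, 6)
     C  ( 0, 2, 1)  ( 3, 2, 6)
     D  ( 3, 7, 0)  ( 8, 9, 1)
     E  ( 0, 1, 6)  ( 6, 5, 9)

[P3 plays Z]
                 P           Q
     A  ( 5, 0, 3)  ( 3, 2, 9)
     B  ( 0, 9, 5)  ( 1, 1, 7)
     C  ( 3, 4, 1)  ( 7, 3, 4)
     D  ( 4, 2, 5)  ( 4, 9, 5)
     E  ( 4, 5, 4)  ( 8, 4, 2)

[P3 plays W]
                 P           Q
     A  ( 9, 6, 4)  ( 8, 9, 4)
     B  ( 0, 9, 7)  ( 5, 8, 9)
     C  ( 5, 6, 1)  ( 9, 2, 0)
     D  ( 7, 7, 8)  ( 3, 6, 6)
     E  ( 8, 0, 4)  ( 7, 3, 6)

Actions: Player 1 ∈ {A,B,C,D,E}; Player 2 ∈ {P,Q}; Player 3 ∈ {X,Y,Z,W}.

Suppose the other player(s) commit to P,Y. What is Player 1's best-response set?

BR_1 = {D}

u_1(A vs P,Y) = 1
u_1(B vs P,Y) = 1
u_1(C vs P,Y) = 0
u_1(D vs P,Y) = 3
u_1(E vs P,Y) = 0
max payoff 3 at {D}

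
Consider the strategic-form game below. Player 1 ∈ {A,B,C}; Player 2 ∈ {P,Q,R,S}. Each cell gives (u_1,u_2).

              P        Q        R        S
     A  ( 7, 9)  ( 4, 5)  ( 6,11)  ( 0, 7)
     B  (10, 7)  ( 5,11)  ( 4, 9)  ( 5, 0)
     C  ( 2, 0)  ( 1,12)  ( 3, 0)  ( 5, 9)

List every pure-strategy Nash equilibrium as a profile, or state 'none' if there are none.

Nash profiles: (A,R), (B,Q)

(A,P): not NE [P1→B gives 10>7; P2→R gives 11>9]
(A,Q): not NE [P1→B gives 5>4; P2→R gives 11>5]
(A,R): NE
(A,S): not NE [P1→C gives 5>0; P2→R gives 11>7]
(B,P): not NE [P2→Q gives 11>7]
(B,Q): NE
(B,R): not NE [P1→A gives 6>4; P2→Q gives 11>9]
(B,S): not NE [P2→Q gives 11>0]
(C,P): not NE [P1→B gives 10>2; P2→Q gives 12>0]
(C,Q): not NE [P1→B gives 5>1]
(C,R): not NE [P1→A gives 6>3; P2→Q gives 12>0]
(C,S): not NE [P2→Q gives 12>9]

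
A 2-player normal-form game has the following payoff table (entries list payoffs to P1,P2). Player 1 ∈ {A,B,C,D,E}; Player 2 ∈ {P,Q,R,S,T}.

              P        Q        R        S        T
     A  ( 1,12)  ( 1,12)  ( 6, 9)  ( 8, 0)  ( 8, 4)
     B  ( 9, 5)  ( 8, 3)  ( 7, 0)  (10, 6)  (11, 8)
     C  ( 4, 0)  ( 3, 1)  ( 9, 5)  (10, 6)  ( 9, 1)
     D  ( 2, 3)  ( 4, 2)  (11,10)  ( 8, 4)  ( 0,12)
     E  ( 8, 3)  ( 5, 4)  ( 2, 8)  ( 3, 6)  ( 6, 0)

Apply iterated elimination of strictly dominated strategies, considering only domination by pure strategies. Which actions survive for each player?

Remaining: P1:{B,C,D} P2:{R,S,T}

P1 drop A (B beats it: P:9>1 Q:8>1 R:7>6 S:10>8 T:11>8)
P1 drop E (B beats it: P:9>8 Q:8>5 R:7>2 S:10>3 T:11>6)
P2 drop P (S beats it: B:6>5 C:6>0 D:4>3)
P2 drop Q (S beats it: B:6>3 C:6>1 D:4>2)
P1→{B,C,D} P2→{R,S,T}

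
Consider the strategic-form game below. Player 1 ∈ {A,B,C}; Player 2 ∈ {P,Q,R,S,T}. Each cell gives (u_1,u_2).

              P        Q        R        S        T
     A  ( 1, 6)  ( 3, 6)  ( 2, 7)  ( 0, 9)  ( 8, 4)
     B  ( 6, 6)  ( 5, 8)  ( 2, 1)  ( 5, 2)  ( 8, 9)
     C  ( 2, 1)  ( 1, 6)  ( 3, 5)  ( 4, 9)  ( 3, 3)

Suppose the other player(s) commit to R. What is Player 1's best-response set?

u_1(A vs R) = 2
u_1(B vs R) = 2
u_1(C vs R) = 3
max payoff 3 at {C}

BR_1 = {C}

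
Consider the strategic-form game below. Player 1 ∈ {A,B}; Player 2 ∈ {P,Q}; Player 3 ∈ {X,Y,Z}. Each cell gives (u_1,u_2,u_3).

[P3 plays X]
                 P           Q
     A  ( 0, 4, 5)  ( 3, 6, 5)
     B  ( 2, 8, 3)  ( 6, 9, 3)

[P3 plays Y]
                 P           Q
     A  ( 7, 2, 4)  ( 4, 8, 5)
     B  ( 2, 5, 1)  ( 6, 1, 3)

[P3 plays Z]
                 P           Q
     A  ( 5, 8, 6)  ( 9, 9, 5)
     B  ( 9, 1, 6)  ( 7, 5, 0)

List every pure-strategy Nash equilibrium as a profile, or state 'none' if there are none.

PSNE = {(A,Q,Z), (B,Q,X)}

(A,P,X): not NE [P1→B gives 2>0; P2→Q gives 6>4; P3→Z gives 6>5]
(A,P,Y): not NE [P2→Q gives 8>2; P3→Z gives 6>4]
(A,P,Z): not NE [P1→B gives 9>5; P2→Q gives 9>8]
(A,Q,X): not NE [P1→B gives 6>3]
(A,Q,Y): not NE [P1→B gives 6>4]
(A,Q,Z): NE
(B,P,X): not NE [P2→Q gives 9>8; P3→Z gives 6>3]
(B,P,Y): not NE [P1→A gives 7>2; P3→Z gives 6>1]
(B,P,Z): not NE [P2→Q gives 5>1]
(B,Q,X): NE
(B,Q,Y): not NE [P2→P gives 5>1]
(B,Q,Z): not NE [P1→A gives 9>7; P3→Y gives 3>0]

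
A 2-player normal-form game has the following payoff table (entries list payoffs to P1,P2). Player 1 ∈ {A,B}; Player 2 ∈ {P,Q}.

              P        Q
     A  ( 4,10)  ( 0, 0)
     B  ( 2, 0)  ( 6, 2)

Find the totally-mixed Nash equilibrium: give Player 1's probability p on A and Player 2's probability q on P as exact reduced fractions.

p=1/6, q=3/4

P1 indiff ⇒ q·4+(1-q)·0 = q·2+(1-q)·6 ⇒ q(2) = (1-q)(6) ⇒ q = 3/4
P2 indiff ⇒ p·10+(1-p)·0 = p·0+(1-p)·2 ⇒ p(10) = (1-p)(2) ⇒ p = 1/6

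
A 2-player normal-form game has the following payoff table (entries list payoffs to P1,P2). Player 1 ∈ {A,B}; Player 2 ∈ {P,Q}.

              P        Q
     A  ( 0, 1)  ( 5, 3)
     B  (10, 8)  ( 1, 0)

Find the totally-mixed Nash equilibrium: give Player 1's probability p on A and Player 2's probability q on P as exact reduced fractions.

P1 mixes 4/5 on A; P2 mixes 2/7 on P

P1 indiff ⇒ q·0+(1-q)·5 = q·10+(1-q)·1 ⇒ q(-10) = (1-q)(-4) ⇒ q = 2/7
P2 indiff ⇒ p·1+(1-p)·8 = p·3+(1-p)·0 ⇒ p(-2) = (1-p)(-8) ⇒ p = 4/5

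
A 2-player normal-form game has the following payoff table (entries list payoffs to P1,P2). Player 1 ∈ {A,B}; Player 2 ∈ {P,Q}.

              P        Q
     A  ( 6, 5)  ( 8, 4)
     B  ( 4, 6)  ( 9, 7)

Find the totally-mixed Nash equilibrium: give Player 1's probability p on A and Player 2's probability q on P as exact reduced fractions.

P1 indiff ⇒ q·6+(1-q)·8 = q·4+(1-q)·9 ⇒ q(2) = (1-q)(1) ⇒ q = 1/3
P2 indiff ⇒ p·5+(1-p)·6 = p·4+(1-p)·7 ⇒ p(1) = (1-p)(1) ⇒ p = 1/2

P1 mixes 1/2 on A; P2 mixes 1/3 on P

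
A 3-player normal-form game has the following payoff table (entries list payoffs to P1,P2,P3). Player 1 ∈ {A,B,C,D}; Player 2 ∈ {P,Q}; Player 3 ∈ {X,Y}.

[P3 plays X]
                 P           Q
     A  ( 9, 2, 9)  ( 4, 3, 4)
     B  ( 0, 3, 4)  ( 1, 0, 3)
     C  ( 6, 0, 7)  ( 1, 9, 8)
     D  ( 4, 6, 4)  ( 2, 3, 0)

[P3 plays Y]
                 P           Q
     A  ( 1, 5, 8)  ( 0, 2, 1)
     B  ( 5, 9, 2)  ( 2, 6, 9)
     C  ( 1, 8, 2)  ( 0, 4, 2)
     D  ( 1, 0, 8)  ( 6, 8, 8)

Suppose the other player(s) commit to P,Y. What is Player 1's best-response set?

BR_1 = {B}

u_1(A vs P,Y) = 1
u_1(B vs P,Y) = 5
u_1(C vs P,Y) = 1
u_1(D vs P,Y) = 1
max payoff 5 at {B}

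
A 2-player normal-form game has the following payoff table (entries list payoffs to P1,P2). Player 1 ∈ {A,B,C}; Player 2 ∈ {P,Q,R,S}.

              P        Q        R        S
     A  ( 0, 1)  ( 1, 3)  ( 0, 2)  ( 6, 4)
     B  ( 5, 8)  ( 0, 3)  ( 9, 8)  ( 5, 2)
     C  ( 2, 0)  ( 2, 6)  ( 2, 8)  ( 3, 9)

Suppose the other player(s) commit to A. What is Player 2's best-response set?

P2 best: {S}

u_2(P vs A) = 1
u_2(Q vs A) = 3
u_2(R vs A) = 2
u_2(S vs A) = 4
max payoff 4 at {S}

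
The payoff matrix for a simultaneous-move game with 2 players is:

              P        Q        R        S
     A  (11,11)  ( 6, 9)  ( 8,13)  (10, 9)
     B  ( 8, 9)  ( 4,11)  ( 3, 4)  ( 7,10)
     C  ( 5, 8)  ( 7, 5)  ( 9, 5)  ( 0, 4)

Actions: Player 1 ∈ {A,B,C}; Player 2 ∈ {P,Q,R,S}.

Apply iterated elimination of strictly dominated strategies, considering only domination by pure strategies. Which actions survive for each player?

Remaining: P1:{A,C} P2:{P,R}

P1 drop B (A beats it: P:11>8 Q:6>4 R:8>3 S:10>7)
P2 drop Q (P beats it: A:11>9 C:8>5)
P2 drop S (P beats it: A:11>9 C:8>4)
P1→{A,C} P2→{P,R}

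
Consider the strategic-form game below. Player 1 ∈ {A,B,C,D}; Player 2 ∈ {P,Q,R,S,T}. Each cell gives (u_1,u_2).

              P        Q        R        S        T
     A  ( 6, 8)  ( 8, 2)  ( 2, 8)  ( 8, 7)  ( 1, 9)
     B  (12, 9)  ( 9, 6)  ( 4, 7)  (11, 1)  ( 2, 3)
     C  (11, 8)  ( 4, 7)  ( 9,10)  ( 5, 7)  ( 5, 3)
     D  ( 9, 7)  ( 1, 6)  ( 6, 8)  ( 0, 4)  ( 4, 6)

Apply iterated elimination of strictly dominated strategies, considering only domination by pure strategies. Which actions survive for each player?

Remaining: P1:{B,C} P2:{P,R}

P1 drop A (B beats it: P:12>6 Q:9>8 R:4>2 S:11>8 T:2>1)
P1 drop D (C beats it: P:11>9 Q:4>1 R:9>6 S:5>0 T:5>4)
P2 drop Q (P beats it: B:9>6 C:8>7)
P2 drop S (P beats it: B:9>1 C:8>7)
P2 drop T (P beats it: B:9>3 C:8>3)
P1→{B,C} P2→{P,R}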